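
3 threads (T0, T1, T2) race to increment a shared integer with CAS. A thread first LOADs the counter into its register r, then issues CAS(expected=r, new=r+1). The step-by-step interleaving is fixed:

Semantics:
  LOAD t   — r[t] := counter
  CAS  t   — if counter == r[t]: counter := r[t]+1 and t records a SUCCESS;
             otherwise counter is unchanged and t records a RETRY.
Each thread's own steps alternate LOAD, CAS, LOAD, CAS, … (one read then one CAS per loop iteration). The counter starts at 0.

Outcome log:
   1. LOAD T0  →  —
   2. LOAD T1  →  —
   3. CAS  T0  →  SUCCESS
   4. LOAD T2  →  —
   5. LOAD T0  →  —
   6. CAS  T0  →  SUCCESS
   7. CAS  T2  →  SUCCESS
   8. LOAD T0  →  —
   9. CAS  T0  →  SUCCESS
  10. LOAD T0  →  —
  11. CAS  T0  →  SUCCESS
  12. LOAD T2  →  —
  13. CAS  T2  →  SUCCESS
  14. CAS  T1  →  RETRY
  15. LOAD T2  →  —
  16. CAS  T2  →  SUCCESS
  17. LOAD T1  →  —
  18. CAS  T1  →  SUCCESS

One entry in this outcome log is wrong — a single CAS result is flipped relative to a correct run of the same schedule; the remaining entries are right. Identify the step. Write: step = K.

Re-executing:
step 1: T0 LOAD ⇒ load; ctr=0 reg=0
step 2: T1 LOAD ⇒ load; ctr=0 reg=0
step 3: T0 CAS ⇒ ok; ctr=1 reg=0
step 4: T2 LOAD ⇒ load; ctr=1 reg=1
step 5: T0 LOAD ⇒ load; ctr=1 reg=1
step 6: T0 CAS ⇒ ok; ctr=2 reg=1
step 7: T2 CAS ⇒ retry; ctr=2 reg=1
step 8: T0 LOAD ⇒ load; ctr=2 reg=2
step 9: T0 CAS ⇒ ok; ctr=3 reg=2
step 10: T0 LOAD ⇒ load; ctr=3 reg=3
step 11: T0 CAS ⇒ ok; ctr=4 reg=3
step 12: T2 LOAD ⇒ load; ctr=4 reg=4
step 13: T2 CAS ⇒ ok; ctr=5 reg=4
step 14: T1 CAS ⇒ retry; ctr=5 reg=0
step 15: T2 LOAD ⇒ load; ctr=5 reg=5
step 16: T2 CAS ⇒ ok; ctr=6 reg=5
step 17: T1 LOAD ⇒ load; ctr=6 reg=6
step 18: T1 CAS ⇒ ok; ctr=7 reg=6
Flip is step 7.

step = 7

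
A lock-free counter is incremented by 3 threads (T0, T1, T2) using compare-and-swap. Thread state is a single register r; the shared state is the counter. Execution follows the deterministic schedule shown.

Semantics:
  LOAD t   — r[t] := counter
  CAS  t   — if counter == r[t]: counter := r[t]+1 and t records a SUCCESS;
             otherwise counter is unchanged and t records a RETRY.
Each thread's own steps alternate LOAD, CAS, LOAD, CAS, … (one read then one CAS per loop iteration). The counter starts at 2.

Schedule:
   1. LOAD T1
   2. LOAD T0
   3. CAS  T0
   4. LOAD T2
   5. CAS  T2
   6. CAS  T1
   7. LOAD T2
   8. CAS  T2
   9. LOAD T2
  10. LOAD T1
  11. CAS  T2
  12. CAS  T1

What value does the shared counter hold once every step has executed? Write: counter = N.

counter = 6

#1 T1 reads 2
#2 T0 reads 2
#3 T0 CAS(2→3) writes; counter now 3
#4 T2 reads 3
#5 T2 CAS(3→4) writes; counter now 4
#6 T1 CAS(2→3) fails; counter now 4
#7 T2 reads 4
#8 T2 CAS(4→5) writes; counter now 5
#9 T2 reads 5
#10 T1 reads 5
#11 T2 CAS(5→6) writes; counter now 6
#12 T1 CAS(5→6) fails; counter now 6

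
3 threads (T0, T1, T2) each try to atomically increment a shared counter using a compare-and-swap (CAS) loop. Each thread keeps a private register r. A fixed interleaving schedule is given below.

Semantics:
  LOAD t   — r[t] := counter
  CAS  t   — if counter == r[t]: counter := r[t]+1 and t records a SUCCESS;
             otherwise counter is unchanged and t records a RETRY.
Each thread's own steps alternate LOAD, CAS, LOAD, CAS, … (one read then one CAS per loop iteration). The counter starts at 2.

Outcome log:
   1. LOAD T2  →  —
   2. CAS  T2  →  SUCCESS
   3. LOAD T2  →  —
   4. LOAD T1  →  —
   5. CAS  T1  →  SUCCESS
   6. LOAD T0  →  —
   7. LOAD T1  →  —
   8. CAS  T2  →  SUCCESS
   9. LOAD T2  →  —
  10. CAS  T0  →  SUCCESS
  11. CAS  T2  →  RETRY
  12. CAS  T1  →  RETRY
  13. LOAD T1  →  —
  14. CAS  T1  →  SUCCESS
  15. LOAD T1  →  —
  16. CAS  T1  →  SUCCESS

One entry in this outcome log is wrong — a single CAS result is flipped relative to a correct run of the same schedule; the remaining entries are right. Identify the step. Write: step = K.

step = 8

Correct run:
step 1: T2 LOAD ⇒ load; ctr=2 reg=2
step 2: T2 CAS ⇒ ok; ctr=3 reg=2
step 3: T2 LOAD ⇒ load; ctr=3 reg=3
step 4: T1 LOAD ⇒ load; ctr=3 reg=3
step 5: T1 CAS ⇒ ok; ctr=4 reg=3
step 6: T0 LOAD ⇒ load; ctr=4 reg=4
step 7: T1 LOAD ⇒ load; ctr=4 reg=4
step 8: T2 CAS ⇒ retry; ctr=4 reg=3
step 9: T2 LOAD ⇒ load; ctr=4 reg=4
step 10: T0 CAS ⇒ ok; ctr=5 reg=4
step 11: T2 CAS ⇒ retry; ctr=5 reg=4
step 12: T1 CAS ⇒ retry; ctr=5 reg=4
step 13: T1 LOAD ⇒ load; ctr=5 reg=5
step 14: T1 CAS ⇒ ok; ctr=6 reg=5
step 15: T1 LOAD ⇒ load; ctr=6 reg=6
step 16: T1 CAS ⇒ ok; ctr=7 reg=6
Log disagrees first at step 8.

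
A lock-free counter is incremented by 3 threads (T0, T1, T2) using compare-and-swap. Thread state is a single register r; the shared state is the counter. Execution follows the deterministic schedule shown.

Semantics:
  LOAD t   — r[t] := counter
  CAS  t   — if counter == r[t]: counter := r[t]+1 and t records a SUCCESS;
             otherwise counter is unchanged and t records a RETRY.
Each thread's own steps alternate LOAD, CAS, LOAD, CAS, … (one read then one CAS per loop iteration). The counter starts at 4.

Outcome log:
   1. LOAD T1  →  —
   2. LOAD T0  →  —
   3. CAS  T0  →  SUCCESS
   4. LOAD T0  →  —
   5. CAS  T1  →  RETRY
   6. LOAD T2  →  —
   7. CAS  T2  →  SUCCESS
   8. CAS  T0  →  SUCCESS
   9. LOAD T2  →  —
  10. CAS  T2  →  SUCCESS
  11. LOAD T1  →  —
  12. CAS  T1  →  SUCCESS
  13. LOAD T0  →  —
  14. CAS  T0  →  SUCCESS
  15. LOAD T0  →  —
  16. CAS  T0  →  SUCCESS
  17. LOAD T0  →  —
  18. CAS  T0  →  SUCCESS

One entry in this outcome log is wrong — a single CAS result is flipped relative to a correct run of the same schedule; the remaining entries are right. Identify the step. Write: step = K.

Re-executing:
step 1: T1 LOAD ⇒ load; ctr=4 reg=4
step 2: T0 LOAD ⇒ load; ctr=4 reg=4
step 3: T0 CAS ⇒ ok; ctr=5 reg=4
step 4: T0 LOAD ⇒ load; ctr=5 reg=5
step 5: T1 CAS ⇒ retry; ctr=5 reg=4
step 6: T2 LOAD ⇒ load; ctr=5 reg=5
step 7: T2 CAS ⇒ ok; ctr=6 reg=5
step 8: T0 CAS ⇒ retry; ctr=6 reg=5
step 9: T2 LOAD ⇒ load; ctr=6 reg=6
step 10: T2 CAS ⇒ ok; ctr=7 reg=6
step 11: T1 LOAD ⇒ load; ctr=7 reg=7
step 12: T1 CAS ⇒ ok; ctr=8 reg=7
step 13: T0 LOAD ⇒ load; ctr=8 reg=8
step 14: T0 CAS ⇒ ok; ctr=9 reg=8
step 15: T0 LOAD ⇒ load; ctr=9 reg=9
step 16: T0 CAS ⇒ ok; ctr=10 reg=9
step 17: T0 LOAD ⇒ load; ctr=10 reg=10
step 18: T0 CAS ⇒ ok; ctr=11 reg=10
Flip is step 8.

step = 8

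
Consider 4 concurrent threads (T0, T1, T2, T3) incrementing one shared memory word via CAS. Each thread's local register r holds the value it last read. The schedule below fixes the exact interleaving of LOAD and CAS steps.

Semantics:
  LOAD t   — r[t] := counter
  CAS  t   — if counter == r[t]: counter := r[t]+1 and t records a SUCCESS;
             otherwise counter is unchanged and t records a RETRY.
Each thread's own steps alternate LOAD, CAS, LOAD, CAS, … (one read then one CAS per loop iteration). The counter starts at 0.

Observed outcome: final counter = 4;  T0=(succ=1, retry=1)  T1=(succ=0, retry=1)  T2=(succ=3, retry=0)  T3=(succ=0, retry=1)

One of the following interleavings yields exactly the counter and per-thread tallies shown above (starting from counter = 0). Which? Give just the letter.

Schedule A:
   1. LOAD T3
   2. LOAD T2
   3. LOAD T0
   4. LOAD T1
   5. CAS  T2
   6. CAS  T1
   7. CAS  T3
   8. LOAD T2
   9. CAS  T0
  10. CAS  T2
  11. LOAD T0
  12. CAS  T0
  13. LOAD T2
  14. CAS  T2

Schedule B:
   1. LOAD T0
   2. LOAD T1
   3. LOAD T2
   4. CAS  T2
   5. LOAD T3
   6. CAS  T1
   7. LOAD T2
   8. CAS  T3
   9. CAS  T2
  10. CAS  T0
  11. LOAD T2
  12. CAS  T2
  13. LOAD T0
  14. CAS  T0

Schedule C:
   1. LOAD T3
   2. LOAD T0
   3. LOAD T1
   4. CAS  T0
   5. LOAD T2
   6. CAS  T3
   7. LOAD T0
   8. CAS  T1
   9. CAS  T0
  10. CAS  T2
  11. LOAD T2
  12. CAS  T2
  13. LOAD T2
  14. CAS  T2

A

Simulating candidate A:
[1] T3.load  rd  (counter 0, T3.r 0)
[2] T2.load  rd  (counter 0, T2.r 0)
[3] T0.load  rd  (counter 0, T0.r 0)
[4] T1.load  rd  (counter 0, T1.r 0)
[5] T2.cas  hit  (counter 1, T2.r 0)
[6] T1.cas  miss  (counter 1, T1.r 0)
[7] T3.cas  miss  (counter 1, T3.r 0)
[8] T2.load  rd  (counter 1, T2.r 1)
[9] T0.cas  miss  (counter 1, T0.r 0)
[10] T2.cas  hit  (counter 2, T2.r 1)
[11] T0.load  rd  (counter 2, T0.r 2)
[12] T0.cas  hit  (counter 3, T0.r 2)
[13] T2.load  rd  (counter 3, T2.r 3)
[14] T2.cas  hit  (counter 4, T2.r 3)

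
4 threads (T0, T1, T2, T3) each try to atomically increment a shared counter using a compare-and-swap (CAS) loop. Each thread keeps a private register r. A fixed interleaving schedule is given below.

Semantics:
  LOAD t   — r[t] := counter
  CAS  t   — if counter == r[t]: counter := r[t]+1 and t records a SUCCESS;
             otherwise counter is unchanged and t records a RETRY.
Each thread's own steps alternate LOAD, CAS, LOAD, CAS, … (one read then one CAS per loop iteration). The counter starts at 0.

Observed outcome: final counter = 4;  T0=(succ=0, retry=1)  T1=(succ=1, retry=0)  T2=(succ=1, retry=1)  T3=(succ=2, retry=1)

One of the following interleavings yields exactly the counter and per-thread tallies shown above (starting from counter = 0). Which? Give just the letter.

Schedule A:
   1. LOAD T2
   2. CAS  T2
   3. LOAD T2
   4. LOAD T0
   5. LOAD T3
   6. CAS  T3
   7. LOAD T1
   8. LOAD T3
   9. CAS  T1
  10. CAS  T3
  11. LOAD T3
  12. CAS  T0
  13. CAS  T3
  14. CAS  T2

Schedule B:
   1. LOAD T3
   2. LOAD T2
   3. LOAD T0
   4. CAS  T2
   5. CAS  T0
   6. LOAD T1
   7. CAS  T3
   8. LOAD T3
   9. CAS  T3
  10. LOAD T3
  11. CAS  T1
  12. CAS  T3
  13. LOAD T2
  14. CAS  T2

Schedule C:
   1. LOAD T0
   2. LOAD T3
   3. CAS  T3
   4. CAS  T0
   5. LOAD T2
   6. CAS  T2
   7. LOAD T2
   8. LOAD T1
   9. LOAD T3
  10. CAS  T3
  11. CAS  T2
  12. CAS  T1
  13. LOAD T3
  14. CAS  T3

A

Tracing schedule A:
T2 LOAD — after: cnt=0, r=0 — load
T2 CAS — after: cnt=1, r=0 — ok
T2 LOAD — after: cnt=1, r=1 — load
T0 LOAD — after: cnt=1, r=1 — load
T3 LOAD — after: cnt=1, r=1 — load
T3 CAS — after: cnt=2, r=1 — ok
T1 LOAD — after: cnt=2, r=2 — load
T3 LOAD — after: cnt=2, r=2 — load
T1 CAS — after: cnt=3, r=2 — ok
T3 CAS — after: cnt=3, r=2 — retry
T3 LOAD — after: cnt=3, r=3 — load
T0 CAS — after: cnt=3, r=1 — retry
T3 CAS — after: cnt=4, r=3 — ok
T2 CAS — after: cnt=4, r=1 — retry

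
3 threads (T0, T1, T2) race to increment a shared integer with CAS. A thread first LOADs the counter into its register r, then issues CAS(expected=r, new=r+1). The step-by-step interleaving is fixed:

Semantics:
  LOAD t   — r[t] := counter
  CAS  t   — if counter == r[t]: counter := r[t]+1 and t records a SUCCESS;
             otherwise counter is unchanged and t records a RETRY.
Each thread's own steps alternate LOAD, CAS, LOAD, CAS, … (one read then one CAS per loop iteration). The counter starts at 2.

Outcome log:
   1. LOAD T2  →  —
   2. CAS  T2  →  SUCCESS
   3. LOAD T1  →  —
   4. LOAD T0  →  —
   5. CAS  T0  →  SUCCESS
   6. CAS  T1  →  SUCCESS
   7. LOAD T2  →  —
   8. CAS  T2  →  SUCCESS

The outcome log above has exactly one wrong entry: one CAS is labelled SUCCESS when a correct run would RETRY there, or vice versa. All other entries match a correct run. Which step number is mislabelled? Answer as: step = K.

Correct run:
[1] T2.load  rd  (counter 2, T2.r 2)
[2] T2.cas  hit  (counter 3, T2.r 2)
[3] T1.load  rd  (counter 3, T1.r 3)
[4] T0.load  rd  (counter 3, T0.r 3)
[5] T0.cas  hit  (counter 4, T0.r 3)
[6] T1.cas  miss  (counter 4, T1.r 3)
[7] T2.load  rd  (counter 4, T2.r 4)
[8] T2.cas  hit  (counter 5, T2.r 4)
Mismatch at 6.

step = 6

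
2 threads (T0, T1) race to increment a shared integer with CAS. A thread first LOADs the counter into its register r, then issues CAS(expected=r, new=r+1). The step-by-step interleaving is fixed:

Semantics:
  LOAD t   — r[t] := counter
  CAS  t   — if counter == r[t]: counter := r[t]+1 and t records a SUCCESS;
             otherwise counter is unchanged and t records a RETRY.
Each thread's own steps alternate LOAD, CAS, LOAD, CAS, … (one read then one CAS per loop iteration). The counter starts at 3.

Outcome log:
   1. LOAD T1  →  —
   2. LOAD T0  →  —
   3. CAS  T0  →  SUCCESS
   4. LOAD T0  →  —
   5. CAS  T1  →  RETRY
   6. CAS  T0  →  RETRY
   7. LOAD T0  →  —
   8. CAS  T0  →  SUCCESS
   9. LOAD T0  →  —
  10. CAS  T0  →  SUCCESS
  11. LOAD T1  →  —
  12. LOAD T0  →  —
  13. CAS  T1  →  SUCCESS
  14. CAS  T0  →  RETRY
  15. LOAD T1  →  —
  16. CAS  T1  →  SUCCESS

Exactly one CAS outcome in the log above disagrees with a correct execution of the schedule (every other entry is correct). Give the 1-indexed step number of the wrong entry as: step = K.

step = 6

Reference trace:
#1 T1 reads 3
#2 T0 reads 3
#3 T0 CAS(3→4) writes; counter now 4
#4 T0 reads 4
#5 T1 CAS(3→4) fails; counter now 4
#6 T0 CAS(4→5) writes; counter now 5
#7 T0 reads 5
#8 T0 CAS(5→6) writes; counter now 6
#9 T0 reads 6
#10 T0 CAS(6→7) writes; counter now 7
#11 T1 reads 7
#12 T0 reads 7
#13 T1 CAS(7→8) writes; counter now 8
#14 T0 CAS(7→8) fails; counter now 8
#15 T1 reads 8
#16 T1 CAS(8→9) writes; counter now 9
Flip is step 6.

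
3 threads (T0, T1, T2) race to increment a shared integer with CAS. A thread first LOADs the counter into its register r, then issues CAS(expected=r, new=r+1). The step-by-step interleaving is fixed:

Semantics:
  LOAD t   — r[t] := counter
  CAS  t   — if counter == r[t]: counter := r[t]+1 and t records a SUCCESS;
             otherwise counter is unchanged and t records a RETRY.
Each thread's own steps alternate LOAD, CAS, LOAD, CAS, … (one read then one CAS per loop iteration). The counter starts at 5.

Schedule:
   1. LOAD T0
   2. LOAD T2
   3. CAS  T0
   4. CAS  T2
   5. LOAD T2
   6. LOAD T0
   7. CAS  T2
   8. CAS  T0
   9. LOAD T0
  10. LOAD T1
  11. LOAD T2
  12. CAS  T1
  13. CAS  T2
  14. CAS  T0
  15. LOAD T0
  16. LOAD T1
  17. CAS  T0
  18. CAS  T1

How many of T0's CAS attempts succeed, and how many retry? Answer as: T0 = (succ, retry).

T0 = (2, 2)

#1 T0 reads 5
#2 T2 reads 5
#3 T0 CAS(5→6) writes; counter now 6
#4 T2 CAS(5→6) fails; counter now 6
#5 T2 reads 6
#6 T0 reads 6
#7 T2 CAS(6→7) writes; counter now 7
#8 T0 CAS(6→7) fails; counter now 7
#9 T0 reads 7
#10 T1 reads 7
#11 T2 reads 7
#12 T1 CAS(7→8) writes; counter now 8
#13 T2 CAS(7→8) fails; counter now 8
#14 T0 CAS(7→8) fails; counter now 8
#15 T0 reads 8
#16 T1 reads 8
#17 T0 CAS(8→9) writes; counter now 9
#18 T1 CAS(8→9) fails; counter now 9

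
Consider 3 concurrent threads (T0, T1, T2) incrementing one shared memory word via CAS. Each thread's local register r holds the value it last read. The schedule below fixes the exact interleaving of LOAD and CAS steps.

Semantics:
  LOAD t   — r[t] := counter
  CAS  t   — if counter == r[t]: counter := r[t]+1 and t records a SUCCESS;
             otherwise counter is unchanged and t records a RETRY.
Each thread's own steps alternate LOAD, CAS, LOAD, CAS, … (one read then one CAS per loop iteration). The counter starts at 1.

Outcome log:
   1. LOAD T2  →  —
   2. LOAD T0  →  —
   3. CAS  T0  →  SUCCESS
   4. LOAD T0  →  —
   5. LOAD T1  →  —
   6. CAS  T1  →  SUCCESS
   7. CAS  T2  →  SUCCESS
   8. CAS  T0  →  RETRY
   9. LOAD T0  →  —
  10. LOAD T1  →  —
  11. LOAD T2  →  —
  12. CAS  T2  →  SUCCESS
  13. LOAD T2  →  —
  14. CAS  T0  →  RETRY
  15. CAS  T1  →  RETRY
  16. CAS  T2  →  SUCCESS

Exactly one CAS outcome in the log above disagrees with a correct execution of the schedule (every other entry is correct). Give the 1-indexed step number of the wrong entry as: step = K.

Reference trace:
step 1: T2 LOAD ⇒ load; ctr=1 reg=1
step 2: T0 LOAD ⇒ load; ctr=1 reg=1
step 3: T0 CAS ⇒ ok; ctr=2 reg=1
step 4: T0 LOAD ⇒ load; ctr=2 reg=2
step 5: T1 LOAD ⇒ load; ctr=2 reg=2
step 6: T1 CAS ⇒ ok; ctr=3 reg=2
step 7: T2 CAS ⇒ retry; ctr=3 reg=1
step 8: T0 CAS ⇒ retry; ctr=3 reg=2
step 9: T0 LOAD ⇒ load; ctr=3 reg=3
step 10: T1 LOAD ⇒ load; ctr=3 reg=3
step 11: T2 LOAD ⇒ load; ctr=3 reg=3
step 12: T2 CAS ⇒ ok; ctr=4 reg=3
step 13: T2 LOAD ⇒ load; ctr=4 reg=4
step 14: T0 CAS ⇒ retry; ctr=4 reg=3
step 15: T1 CAS ⇒ retry; ctr=4 reg=3
step 16: T2 CAS ⇒ ok; ctr=5 reg=4
Flip is step 7.

step = 7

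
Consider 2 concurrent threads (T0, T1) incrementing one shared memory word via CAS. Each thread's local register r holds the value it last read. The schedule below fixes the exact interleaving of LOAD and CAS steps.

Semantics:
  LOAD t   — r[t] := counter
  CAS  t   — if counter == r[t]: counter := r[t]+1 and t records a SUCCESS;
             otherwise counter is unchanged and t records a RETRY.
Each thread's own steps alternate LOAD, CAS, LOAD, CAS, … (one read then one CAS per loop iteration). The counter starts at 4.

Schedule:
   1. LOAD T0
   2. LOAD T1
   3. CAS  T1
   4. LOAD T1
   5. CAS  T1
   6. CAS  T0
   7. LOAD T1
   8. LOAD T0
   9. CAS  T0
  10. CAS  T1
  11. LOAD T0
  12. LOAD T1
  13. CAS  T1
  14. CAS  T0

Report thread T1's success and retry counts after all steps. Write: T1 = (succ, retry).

T1 = (3, 1)

   1) LOAD T0:  M=4  r_T0=4
   2) LOAD T1:  M=4  r_T1=4
   3) CAS  T1:  M=5  r_T1=4 ✓
   4) LOAD T1:  M=5  r_T1=5
   5) CAS  T1:  M=6  r_T1=5 ✓
   6) CAS  T0:  M=6  r_T0=4 ✗
   7) LOAD T1:  M=6  r_T1=6
   8) LOAD T0:  M=6  r_T0=6
   9) CAS  T0:  M=7  r_T0=6 ✓
  10) CAS  T1:  M=7  r_T1=6 ✗
  11) LOAD T0:  M=7  r_T0=7
  12) LOAD T1:  M=7  r_T1=7
  13) CAS  T1:  M=8  r_T1=7 ✓
  14) CAS  T0:  M=8  r_T0=7 ✗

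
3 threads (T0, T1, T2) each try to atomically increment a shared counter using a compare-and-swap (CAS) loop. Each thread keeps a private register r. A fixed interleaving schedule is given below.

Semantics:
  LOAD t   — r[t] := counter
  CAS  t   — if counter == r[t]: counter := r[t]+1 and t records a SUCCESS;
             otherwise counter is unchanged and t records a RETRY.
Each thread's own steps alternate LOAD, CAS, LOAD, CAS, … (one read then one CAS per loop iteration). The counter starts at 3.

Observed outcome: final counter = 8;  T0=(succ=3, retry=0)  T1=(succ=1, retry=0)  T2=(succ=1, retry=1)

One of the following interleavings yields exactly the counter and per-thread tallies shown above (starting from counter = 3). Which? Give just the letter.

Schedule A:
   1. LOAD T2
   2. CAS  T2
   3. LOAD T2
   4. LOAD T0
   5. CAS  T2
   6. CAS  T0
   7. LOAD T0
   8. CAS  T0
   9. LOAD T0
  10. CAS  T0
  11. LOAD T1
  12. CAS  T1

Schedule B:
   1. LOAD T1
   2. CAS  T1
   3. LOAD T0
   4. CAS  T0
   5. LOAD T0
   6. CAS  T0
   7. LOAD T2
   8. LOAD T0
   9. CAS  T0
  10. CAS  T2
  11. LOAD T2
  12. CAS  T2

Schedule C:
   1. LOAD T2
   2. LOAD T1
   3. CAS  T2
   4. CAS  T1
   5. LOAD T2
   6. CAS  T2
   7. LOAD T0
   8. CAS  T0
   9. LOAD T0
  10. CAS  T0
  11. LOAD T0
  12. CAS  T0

Simulating candidate B:
[1] T1.load  rd  (counter 3, T1.r 3)
[2] T1.cas  hit  (counter 4, T1.r 3)
[3] T0.load  rd  (counter 4, T0.r 4)
[4] T0.cas  hit  (counter 5, T0.r 4)
[5] T0.load  rd  (counter 5, T0.r 5)
[6] T0.cas  hit  (counter 6, T0.r 5)
[7] T2.load  rd  (counter 6, T2.r 6)
[8] T0.load  rd  (counter 6, T0.r 6)
[9] T0.cas  hit  (counter 7, T0.r 6)
[10] T2.cas  miss  (counter 7, T2.r 6)
[11] T2.load  rd  (counter 7, T2.r 7)
[12] T2.cas  hit  (counter 8, T2.r 7)

B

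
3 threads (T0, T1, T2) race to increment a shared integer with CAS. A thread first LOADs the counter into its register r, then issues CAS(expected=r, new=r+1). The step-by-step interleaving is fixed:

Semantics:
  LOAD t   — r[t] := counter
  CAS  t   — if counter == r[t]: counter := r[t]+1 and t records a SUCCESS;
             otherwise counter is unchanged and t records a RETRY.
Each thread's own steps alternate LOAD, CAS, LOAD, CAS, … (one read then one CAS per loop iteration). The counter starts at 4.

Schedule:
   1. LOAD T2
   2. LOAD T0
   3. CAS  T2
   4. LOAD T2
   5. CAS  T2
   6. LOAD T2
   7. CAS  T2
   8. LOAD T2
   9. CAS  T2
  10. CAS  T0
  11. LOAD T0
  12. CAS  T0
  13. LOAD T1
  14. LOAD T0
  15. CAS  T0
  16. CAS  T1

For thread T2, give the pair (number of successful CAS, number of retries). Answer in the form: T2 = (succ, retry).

[1] T2.load  rd  (counter 4, T2.r 4)
[2] T0.load  rd  (counter 4, T0.r 4)
[3] T2.cas  hit  (counter 5, T2.r 4)
[4] T2.load  rd  (counter 5, T2.r 5)
[5] T2.cas  hit  (counter 6, T2.r 5)
[6] T2.load  rd  (counter 6, T2.r 6)
[7] T2.cas  hit  (counter 7, T2.r 6)
[8] T2.load  rd  (counter 7, T2.r 7)
[9] T2.cas  hit  (counter 8, T2.r 7)
[10] T0.cas  miss  (counter 8, T0.r 4)
[11] T0.load  rd  (counter 8, T0.r 8)
[12] T0.cas  hit  (counter 9, T0.r 8)
[13] T1.load  rd  (counter 9, T1.r 9)
[14] T0.load  rd  (counter 9, T0.r 9)
[15] T0.cas  hit  (counter 10, T0.r 9)
[16] T1.cas  miss  (counter 10, T1.r 9)

T2 = (4, 0)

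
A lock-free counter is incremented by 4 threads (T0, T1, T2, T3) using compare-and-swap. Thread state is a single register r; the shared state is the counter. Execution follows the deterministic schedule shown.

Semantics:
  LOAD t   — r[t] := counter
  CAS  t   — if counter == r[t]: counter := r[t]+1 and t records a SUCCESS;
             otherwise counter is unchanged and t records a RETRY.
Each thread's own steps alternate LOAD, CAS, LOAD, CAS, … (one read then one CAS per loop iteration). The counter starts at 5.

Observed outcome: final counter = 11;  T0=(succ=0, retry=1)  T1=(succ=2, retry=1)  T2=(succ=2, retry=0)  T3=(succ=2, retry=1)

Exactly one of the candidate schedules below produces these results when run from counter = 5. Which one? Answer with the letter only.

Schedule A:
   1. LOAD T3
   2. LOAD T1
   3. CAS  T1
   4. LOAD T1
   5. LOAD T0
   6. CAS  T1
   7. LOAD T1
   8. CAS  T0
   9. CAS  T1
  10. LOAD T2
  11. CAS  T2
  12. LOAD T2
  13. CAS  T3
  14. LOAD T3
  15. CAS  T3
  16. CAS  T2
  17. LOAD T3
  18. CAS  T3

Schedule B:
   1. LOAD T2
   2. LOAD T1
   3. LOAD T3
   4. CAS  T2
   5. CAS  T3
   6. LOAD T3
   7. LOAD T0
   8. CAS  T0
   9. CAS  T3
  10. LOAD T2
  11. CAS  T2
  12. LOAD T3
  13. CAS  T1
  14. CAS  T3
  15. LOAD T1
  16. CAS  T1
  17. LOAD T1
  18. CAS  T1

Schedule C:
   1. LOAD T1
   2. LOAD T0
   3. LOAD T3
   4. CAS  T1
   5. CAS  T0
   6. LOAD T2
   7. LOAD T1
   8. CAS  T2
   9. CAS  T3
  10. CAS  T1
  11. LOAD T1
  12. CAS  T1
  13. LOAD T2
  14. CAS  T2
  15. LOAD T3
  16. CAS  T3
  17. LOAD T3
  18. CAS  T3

C

Simulating candidate C:
[1] T1.load  rd  (counter 5, T1.r 5)
[2] T0.load  rd  (counter 5, T0.r 5)
[3] T3.load  rd  (counter 5, T3.r 5)
[4] T1.cas  hit  (counter 6, T1.r 5)
[5] T0.cas  miss  (counter 6, T0.r 5)
[6] T2.load  rd  (counter 6, T2.r 6)
[7] T1.load  rd  (counter 6, T1.r 6)
[8] T2.cas  hit  (counter 7, T2.r 6)
[9] T3.cas  miss  (counter 7, T3.r 5)
[10] T1.cas  miss  (counter 7, T1.r 6)
[11] T1.load  rd  (counter 7, T1.r 7)
[12] T1.cas  hit  (counter 8, T1.r 7)
[13] T2.load  rd  (counter 8, T2.r 8)
[14] T2.cas  hit  (counter 9, T2.r 8)
[15] T3.load  rd  (counter 9, T3.r 9)
[16] T3.cas  hit  (counter 10, T3.r 9)
[17] T3.load  rd  (counter 10, T3.r 10)
[18] T3.cas  hit  (counter 11, T3.r 10)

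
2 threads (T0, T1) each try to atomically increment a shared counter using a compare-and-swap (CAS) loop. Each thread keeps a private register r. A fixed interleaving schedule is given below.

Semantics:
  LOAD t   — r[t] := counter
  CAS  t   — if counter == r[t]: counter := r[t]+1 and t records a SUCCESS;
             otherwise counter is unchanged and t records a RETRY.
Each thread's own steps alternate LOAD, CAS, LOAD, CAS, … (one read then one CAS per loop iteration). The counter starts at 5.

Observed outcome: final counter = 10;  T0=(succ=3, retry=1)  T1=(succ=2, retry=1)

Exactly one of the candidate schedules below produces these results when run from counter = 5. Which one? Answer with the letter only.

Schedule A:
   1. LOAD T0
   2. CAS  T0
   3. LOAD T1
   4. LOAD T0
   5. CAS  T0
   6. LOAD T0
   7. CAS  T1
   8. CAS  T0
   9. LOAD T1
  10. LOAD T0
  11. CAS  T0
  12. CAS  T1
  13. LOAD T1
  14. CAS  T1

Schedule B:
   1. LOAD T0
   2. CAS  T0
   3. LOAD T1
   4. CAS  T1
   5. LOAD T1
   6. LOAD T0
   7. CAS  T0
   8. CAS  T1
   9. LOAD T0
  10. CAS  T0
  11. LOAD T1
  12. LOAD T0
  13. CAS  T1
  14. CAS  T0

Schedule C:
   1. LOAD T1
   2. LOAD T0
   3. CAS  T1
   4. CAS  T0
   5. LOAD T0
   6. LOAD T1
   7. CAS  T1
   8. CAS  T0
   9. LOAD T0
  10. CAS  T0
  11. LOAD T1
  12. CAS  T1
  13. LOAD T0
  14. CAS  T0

B

Tracing schedule B:
1. LOAD T0 → mem=5 r[T0]=5 [LOAD]
2. CAS T0 → mem=6 r[T0]=5 [OK]
3. LOAD T1 → mem=6 r[T1]=6 [LOAD]
4. CAS T1 → mem=7 r[T1]=6 [OK]
5. LOAD T1 → mem=7 r[T1]=7 [LOAD]
6. LOAD T0 → mem=7 r[T0]=7 [LOAD]
7. CAS T0 → mem=8 r[T0]=7 [OK]
8. CAS T1 → mem=8 r[T1]=7 [RETRY]
9. LOAD T0 → mem=8 r[T0]=8 [LOAD]
10. CAS T0 → mem=9 r[T0]=8 [OK]
11. LOAD T1 → mem=9 r[T1]=9 [LOAD]
12. LOAD T0 → mem=9 r[T0]=9 [LOAD]
13. CAS T1 → mem=10 r[T1]=9 [OK]
14. CAS T0 → mem=10 r[T0]=9 [RETRY]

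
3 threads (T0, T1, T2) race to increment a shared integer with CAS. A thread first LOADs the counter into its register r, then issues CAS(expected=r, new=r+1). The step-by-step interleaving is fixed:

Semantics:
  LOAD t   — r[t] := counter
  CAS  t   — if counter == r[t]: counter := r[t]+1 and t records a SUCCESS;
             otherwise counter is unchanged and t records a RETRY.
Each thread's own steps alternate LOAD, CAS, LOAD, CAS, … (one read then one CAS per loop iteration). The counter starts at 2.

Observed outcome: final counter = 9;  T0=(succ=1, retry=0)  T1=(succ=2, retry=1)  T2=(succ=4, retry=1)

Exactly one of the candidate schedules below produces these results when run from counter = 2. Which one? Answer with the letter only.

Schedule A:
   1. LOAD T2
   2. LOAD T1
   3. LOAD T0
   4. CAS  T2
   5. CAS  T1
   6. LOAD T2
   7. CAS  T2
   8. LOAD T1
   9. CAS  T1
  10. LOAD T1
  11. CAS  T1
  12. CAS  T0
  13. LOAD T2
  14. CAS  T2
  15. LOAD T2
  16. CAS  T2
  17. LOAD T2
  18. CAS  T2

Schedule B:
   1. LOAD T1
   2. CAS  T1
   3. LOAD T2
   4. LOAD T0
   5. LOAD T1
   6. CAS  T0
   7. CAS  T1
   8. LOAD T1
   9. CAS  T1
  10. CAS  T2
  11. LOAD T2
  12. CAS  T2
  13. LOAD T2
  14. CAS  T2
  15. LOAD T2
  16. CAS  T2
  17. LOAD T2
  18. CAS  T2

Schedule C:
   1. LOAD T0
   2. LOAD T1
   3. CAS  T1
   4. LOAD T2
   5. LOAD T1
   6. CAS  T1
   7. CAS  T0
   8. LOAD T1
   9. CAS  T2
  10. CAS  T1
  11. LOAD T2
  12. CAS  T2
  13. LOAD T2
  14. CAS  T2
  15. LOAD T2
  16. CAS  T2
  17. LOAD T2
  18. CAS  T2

Run B:
   1) LOAD T1:  M=2  r_T1=2
   2) CAS  T1:  M=3  r_T1=2 ✓
   3) LOAD T2:  M=3  r_T2=3
   4) LOAD T0:  M=3  r_T0=3
   5) LOAD T1:  M=3  r_T1=3
   6) CAS  T0:  M=4  r_T0=3 ✓
   7) CAS  T1:  M=4  r_T1=3 ✗
   8) LOAD T1:  M=4  r_T1=4
   9) CAS  T1:  M=5  r_T1=4 ✓
  10) CAS  T2:  M=5  r_T2=3 ✗
  11) LOAD T2:  M=5  r_T2=5
  12) CAS  T2:  M=6  r_T2=5 ✓
  13) LOAD T2:  M=6  r_T2=6
  14) CAS  T2:  M=7  r_T2=6 ✓
  15) LOAD T2:  M=7  r_T2=7
  16) CAS  T2:  M=8  r_T2=7 ✓
  17) LOAD T2:  M=8  r_T2=8
  18) CAS  T2:  M=9  r_T2=8 ✓

B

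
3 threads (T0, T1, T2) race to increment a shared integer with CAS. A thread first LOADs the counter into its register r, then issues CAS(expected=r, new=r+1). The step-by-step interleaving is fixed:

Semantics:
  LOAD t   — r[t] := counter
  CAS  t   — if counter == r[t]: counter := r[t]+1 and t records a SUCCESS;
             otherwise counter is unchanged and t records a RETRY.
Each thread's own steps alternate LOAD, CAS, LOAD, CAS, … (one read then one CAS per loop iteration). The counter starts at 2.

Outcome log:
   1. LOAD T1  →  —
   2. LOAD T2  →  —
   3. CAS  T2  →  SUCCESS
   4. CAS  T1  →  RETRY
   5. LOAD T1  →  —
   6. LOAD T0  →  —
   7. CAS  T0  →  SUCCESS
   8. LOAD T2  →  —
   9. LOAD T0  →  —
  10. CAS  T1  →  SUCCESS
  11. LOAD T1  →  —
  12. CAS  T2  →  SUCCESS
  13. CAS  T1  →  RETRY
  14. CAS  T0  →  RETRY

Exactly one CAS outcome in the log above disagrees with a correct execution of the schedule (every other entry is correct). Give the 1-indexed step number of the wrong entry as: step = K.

step = 10

Re-executing:
T1 LOAD — after: cnt=2, r=2 — load
T2 LOAD — after: cnt=2, r=2 — load
T2 CAS — after: cnt=3, r=2 — ok
T1 CAS — after: cnt=3, r=2 — retry
T1 LOAD — after: cnt=3, r=3 — load
T0 LOAD — after: cnt=3, r=3 — load
T0 CAS — after: cnt=4, r=3 — ok
T2 LOAD — after: cnt=4, r=4 — load
T0 LOAD — after: cnt=4, r=4 — load
T1 CAS — after: cnt=4, r=3 — retry
T1 LOAD — after: cnt=4, r=4 — load
T2 CAS — after: cnt=5, r=4 — ok
T1 CAS — after: cnt=5, r=4 — retry
T0 CAS — after: cnt=5, r=4 — retry
Log disagrees first at step 10.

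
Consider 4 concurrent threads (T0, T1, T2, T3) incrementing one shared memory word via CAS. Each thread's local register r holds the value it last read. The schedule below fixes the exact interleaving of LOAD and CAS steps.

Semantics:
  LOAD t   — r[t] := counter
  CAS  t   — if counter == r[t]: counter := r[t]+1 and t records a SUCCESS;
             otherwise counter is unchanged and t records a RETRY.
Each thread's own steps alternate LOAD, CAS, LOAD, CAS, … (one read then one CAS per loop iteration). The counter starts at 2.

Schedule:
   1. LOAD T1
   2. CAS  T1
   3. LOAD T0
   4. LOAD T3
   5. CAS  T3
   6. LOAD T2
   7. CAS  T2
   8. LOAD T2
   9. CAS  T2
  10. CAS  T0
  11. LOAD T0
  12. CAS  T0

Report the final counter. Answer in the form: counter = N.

counter = 7

step 1: T1 LOAD ⇒ load; ctr=2 reg=2
step 2: T1 CAS ⇒ ok; ctr=3 reg=2
step 3: T0 LOAD ⇒ load; ctr=3 reg=3
step 4: T3 LOAD ⇒ load; ctr=3 reg=3
step 5: T3 CAS ⇒ ok; ctr=4 reg=3
step 6: T2 LOAD ⇒ load; ctr=4 reg=4
step 7: T2 CAS ⇒ ok; ctr=5 reg=4
step 8: T2 LOAD ⇒ load; ctr=5 reg=5
step 9: T2 CAS ⇒ ok; ctr=6 reg=5
step 10: T0 CAS ⇒ retry; ctr=6 reg=3
step 11: T0 LOAD ⇒ load; ctr=6 reg=6
step 12: T0 CAS ⇒ ok; ctr=7 reg=6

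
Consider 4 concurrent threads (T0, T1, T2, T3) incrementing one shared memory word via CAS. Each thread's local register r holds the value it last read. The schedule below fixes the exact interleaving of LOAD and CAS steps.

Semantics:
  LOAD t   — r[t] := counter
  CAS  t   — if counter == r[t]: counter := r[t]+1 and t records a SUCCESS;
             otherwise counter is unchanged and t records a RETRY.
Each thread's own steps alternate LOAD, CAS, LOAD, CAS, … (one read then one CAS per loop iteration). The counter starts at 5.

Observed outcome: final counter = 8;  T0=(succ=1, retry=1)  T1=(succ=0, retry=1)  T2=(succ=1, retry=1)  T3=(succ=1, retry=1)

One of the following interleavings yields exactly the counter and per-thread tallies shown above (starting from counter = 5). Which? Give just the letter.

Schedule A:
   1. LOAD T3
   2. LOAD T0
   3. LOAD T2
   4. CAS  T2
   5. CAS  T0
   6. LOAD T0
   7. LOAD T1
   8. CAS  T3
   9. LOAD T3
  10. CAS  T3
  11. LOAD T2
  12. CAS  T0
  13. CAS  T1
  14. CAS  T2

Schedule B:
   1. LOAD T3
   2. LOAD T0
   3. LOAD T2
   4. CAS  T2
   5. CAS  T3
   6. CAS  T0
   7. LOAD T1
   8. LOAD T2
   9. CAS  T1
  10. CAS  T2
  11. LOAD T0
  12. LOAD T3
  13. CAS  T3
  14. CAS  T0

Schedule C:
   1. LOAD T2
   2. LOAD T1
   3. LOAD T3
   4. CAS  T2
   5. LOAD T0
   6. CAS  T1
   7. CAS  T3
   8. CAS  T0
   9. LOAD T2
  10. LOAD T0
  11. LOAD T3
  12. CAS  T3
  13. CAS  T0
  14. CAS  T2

C

Simulating candidate C:
   1) LOAD T2:  M=5  r_T2=5
   2) LOAD T1:  M=5  r_T1=5
   3) LOAD T3:  M=5  r_T3=5
   4) CAS  T2:  M=6  r_T2=5 ✓
   5) LOAD T0:  M=6  r_T0=6
   6) CAS  T1:  M=6  r_T1=5 ✗
   7) CAS  T3:  M=6  r_T3=5 ✗
   8) CAS  T0:  M=7  r_T0=6 ✓
   9) LOAD T2:  M=7  r_T2=7
  10) LOAD T0:  M=7  r_T0=7
  11) LOAD T3:  M=7  r_T3=7
  12) CAS  T3:  M=8  r_T3=7 ✓
  13) CAS  T0:  M=8  r_T0=7 ✗
  14) CAS  T2:  M=8  r_T2=7 ✗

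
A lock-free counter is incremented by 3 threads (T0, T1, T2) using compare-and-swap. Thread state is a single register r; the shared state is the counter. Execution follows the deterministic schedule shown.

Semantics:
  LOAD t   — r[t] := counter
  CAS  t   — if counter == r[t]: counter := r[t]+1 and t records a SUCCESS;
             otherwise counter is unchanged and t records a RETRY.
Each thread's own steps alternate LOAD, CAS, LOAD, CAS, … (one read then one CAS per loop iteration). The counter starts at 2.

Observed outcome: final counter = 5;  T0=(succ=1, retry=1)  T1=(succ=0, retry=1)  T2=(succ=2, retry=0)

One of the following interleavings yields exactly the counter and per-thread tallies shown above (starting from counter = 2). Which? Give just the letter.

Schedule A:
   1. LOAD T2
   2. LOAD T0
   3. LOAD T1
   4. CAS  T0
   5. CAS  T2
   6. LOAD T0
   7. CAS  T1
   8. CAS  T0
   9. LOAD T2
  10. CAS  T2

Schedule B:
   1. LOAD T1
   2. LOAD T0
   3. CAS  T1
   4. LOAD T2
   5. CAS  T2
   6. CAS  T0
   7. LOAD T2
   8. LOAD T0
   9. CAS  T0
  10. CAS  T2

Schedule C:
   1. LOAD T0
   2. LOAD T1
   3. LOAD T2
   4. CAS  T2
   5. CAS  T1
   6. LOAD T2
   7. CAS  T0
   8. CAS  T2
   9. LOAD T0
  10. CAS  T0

C

Tracing schedule C:
   1) LOAD T0:  M=2  r_T0=2
   2) LOAD T1:  M=2  r_T1=2
   3) LOAD T2:  M=2  r_T2=2
   4) CAS  T2:  M=3  r_T2=2 ✓
   5) CAS  T1:  M=3  r_T1=2 ✗
   6) LOAD T2:  M=3  r_T2=3
   7) CAS  T0:  M=3  r_T0=2 ✗
   8) CAS  T2:  M=4  r_T2=3 ✓
   9) LOAD T0:  M=4  r_T0=4
  10) CAS  T0:  M=5  r_T0=4 ✓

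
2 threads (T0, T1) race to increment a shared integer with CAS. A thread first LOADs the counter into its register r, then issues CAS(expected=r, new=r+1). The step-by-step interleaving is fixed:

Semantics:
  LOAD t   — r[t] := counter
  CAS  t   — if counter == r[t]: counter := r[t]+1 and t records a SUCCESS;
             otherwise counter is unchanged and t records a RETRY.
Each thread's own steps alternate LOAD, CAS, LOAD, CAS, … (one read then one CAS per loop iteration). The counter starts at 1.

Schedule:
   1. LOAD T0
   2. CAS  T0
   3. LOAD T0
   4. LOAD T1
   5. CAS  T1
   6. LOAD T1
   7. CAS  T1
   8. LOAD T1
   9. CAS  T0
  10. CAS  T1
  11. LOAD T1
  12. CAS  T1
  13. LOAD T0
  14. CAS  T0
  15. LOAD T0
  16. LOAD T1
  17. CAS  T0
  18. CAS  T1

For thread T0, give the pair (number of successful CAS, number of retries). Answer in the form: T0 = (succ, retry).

T0 = (3, 1)

1. LOAD T0 → mem=1 r[T0]=1 [LOAD]
2. CAS T0 → mem=2 r[T0]=1 [OK]
3. LOAD T0 → mem=2 r[T0]=2 [LOAD]
4. LOAD T1 → mem=2 r[T1]=2 [LOAD]
5. CAS T1 → mem=3 r[T1]=2 [OK]
6. LOAD T1 → mem=3 r[T1]=3 [LOAD]
7. CAS T1 → mem=4 r[T1]=3 [OK]
8. LOAD T1 → mem=4 r[T1]=4 [LOAD]
9. CAS T0 → mem=4 r[T0]=2 [RETRY]
10. CAS T1 → mem=5 r[T1]=4 [OK]
11. LOAD T1 → mem=5 r[T1]=5 [LOAD]
12. CAS T1 → mem=6 r[T1]=5 [OK]
13. LOAD T0 → mem=6 r[T0]=6 [LOAD]
14. CAS T0 → mem=7 r[T0]=6 [OK]
15. LOAD T0 → mem=7 r[T0]=7 [LOAD]
16. LOAD T1 → mem=7 r[T1]=7 [LOAD]
17. CAS T0 → mem=8 r[T0]=7 [OK]
18. CAS T1 → mem=8 r[T1]=7 [RETRY]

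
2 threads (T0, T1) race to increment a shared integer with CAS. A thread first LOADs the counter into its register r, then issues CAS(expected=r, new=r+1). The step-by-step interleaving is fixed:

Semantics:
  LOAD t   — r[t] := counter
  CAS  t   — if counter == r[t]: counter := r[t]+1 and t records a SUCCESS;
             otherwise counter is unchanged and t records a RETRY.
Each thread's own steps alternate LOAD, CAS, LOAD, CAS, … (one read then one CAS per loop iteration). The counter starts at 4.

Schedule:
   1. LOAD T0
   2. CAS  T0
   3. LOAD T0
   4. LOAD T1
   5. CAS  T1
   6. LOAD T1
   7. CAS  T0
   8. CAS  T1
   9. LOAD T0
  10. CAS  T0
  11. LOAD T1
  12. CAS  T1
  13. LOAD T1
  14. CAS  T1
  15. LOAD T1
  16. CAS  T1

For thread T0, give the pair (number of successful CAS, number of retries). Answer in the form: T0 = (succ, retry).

T0 = (2, 1)

#1 T0 reads 4
#2 T0 CAS(4→5) writes; counter now 5
#3 T0 reads 5
#4 T1 reads 5
#5 T1 CAS(5→6) writes; counter now 6
#6 T1 reads 6
#7 T0 CAS(5→6) fails; counter now 6
#8 T1 CAS(6→7) writes; counter now 7
#9 T0 reads 7
#10 T0 CAS(7→8) writes; counter now 8
#11 T1 reads 8
#12 T1 CAS(8→9) writes; counter now 9
#13 T1 reads 9
#14 T1 CAS(9→10) writes; counter now 10
#15 T1 reads 10
#16 T1 CAS(10→11) writes; counter now 11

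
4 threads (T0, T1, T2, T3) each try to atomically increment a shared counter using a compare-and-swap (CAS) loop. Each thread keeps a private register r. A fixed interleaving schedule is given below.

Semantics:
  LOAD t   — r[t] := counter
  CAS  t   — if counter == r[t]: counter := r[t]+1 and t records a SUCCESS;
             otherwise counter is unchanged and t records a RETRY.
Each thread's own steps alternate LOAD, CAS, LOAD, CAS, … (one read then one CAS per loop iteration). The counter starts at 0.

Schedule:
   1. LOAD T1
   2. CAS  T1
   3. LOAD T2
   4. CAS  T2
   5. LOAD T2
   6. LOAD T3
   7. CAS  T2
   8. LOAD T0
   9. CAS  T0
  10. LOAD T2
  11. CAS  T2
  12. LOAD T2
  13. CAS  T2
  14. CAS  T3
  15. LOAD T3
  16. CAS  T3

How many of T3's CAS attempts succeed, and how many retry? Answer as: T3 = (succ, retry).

1. LOAD T1 → mem=0 r[T1]=0 [LOAD]
2. CAS T1 → mem=1 r[T1]=0 [OK]
3. LOAD T2 → mem=1 r[T2]=1 [LOAD]
4. CAS T2 → mem=2 r[T2]=1 [OK]
5. LOAD T2 → mem=2 r[T2]=2 [LOAD]
6. LOAD T3 → mem=2 r[T3]=2 [LOAD]
7. CAS T2 → mem=3 r[T2]=2 [OK]
8. LOAD T0 → mem=3 r[T0]=3 [LOAD]
9. CAS T0 → mem=4 r[T0]=3 [OK]
10. LOAD T2 → mem=4 r[T2]=4 [LOAD]
11. CAS T2 → mem=5 r[T2]=4 [OK]
12. LOAD T2 → mem=5 r[T2]=5 [LOAD]
13. CAS T2 → mem=6 r[T2]=5 [OK]
14. CAS T3 → mem=6 r[T3]=2 [RETRY]
15. LOAD T3 → mem=6 r[T3]=6 [LOAD]
16. CAS T3 → mem=7 r[T3]=6 [OK]

T3 = (1, 1)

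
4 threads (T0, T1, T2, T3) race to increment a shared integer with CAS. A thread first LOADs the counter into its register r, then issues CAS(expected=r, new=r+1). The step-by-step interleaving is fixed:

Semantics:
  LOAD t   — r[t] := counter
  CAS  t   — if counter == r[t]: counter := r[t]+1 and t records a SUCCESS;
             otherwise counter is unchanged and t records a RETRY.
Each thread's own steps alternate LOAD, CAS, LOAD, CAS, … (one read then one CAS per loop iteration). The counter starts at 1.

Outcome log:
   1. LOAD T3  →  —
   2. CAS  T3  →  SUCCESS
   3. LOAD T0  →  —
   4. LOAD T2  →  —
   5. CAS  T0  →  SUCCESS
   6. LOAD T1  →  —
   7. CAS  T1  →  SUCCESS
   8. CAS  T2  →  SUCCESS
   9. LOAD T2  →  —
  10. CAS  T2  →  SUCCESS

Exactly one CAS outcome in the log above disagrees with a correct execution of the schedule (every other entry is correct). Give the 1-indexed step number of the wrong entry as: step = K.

Reference trace:
1. LOAD T3 → mem=1 r[T3]=1 [LOAD]
2. CAS T3 → mem=2 r[T3]=1 [OK]
3. LOAD T0 → mem=2 r[T0]=2 [LOAD]
4. LOAD T2 → mem=2 r[T2]=2 [LOAD]
5. CAS T0 → mem=3 r[T0]=2 [OK]
6. LOAD T1 → mem=3 r[T1]=3 [LOAD]
7. CAS T1 → mem=4 r[T1]=3 [OK]
8. CAS T2 → mem=4 r[T2]=2 [RETRY]
9. LOAD T2 → mem=4 r[T2]=4 [LOAD]
10. CAS T2 → mem=5 r[T2]=4 [OK]
Flip is step 8.

step = 8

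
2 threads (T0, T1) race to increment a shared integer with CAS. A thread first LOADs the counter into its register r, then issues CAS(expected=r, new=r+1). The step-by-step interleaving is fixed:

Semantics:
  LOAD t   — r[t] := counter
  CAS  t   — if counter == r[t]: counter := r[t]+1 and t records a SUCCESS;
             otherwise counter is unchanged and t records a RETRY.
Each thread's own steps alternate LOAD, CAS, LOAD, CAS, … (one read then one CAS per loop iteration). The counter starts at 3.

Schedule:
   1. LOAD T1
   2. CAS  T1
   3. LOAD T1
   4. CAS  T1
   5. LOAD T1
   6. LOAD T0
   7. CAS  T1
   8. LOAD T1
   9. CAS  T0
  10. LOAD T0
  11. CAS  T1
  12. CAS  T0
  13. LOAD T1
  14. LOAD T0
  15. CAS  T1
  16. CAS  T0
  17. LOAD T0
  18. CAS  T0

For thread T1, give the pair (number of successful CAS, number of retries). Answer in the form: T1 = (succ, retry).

[1] T1.load  rd  (counter 3, T1.r 3)
[2] T1.cas  hit  (counter 4, T1.r 3)
[3] T1.load  rd  (counter 4, T1.r 4)
[4] T1.cas  hit  (counter 5, T1.r 4)
[5] T1.load  rd  (counter 5, T1.r 5)
[6] T0.load  rd  (counter 5, T0.r 5)
[7] T1.cas  hit  (counter 6, T1.r 5)
[8] T1.load  rd  (counter 6, T1.r 6)
[9] T0.cas  miss  (counter 6, T0.r 5)
[10] T0.load  rd  (counter 6, T0.r 6)
[11] T1.cas  hit  (counter 7, T1.r 6)
[12] T0.cas  miss  (counter 7, T0.r 6)
[13] T1.load  rd  (counter 7, T1.r 7)
[14] T0.load  rd  (counter 7, T0.r 7)
[15] T1.cas  hit  (counter 8, T1.r 7)
[16] T0.cas  miss  (counter 8, T0.r 7)
[17] T0.load  rd  (counter 8, T0.r 8)
[18] T0.cas  hit  (counter 9, T0.r 8)

T1 = (5, 0)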